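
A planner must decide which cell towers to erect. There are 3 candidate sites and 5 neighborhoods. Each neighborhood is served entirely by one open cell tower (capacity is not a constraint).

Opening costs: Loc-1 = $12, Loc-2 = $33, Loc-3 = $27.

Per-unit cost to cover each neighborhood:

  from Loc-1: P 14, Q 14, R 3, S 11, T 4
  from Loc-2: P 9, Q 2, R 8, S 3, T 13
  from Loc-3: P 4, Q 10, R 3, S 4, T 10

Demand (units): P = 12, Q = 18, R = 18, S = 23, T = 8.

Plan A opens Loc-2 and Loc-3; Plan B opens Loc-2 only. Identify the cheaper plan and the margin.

Plan A: {Loc-2, Loc-3}: P→Loc-3 4·12=48, Q→Loc-2 2·18=36, R→Loc-3 3·18=54, S→Loc-2 3·23=69, T→Loc-3 10·8=80. Service 287; fixed 60; total 347.
Plan B: {Loc-2}: P→Loc-2 9·12=108, Q→Loc-2 2·18=36, R→Loc-2 8·18=144, S→Loc-2 3·23=69, T→Loc-2 13·8=104. Service 461; fixed 33; total 494.
Difference: |347 − 494| = 147.

Plan A is cheaper by 147.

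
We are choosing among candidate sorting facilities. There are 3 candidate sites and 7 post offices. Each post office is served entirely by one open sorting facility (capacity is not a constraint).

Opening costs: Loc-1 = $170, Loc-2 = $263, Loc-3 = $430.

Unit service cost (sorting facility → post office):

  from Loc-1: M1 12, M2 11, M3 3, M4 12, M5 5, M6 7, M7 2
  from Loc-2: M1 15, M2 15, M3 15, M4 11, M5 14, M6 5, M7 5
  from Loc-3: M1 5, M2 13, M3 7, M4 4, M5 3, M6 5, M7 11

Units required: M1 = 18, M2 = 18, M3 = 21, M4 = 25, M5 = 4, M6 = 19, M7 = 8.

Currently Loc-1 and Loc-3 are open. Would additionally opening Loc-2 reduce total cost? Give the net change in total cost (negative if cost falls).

No — net change +263 (cost rises by 263).

Current service cost with {Loc-1, Loc-3}: 574.
Adding Loc-2: each post office re-picks its cheapest; new service cost 574, saving 0.
Extra fixed cost: 263. Net change = 263 − 0 = 263.
(Totals: 1174 → 1437.)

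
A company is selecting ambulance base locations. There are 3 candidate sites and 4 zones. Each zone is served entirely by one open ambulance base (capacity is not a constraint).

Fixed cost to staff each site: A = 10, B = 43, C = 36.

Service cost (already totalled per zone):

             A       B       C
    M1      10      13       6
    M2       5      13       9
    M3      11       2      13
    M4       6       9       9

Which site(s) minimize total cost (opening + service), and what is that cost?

For any fixed open set, each zone goes to its cheapest open site; total = fixed + service.
{A}: M1→A 10, M2→A 5, M3→A 11, M4→A 6. Service 32; fixed 10; total 42.
{C}: M1→C 6, M2→C 9, M3→C 13, M4→C 9. Service 37; fixed 36; total 73.
{A, C}: service 28 + fixed 46 = 74
{A, B, C}: service 19 + fixed 89 = 108
No other subset beats 42.

Open A only; minimum total cost 42.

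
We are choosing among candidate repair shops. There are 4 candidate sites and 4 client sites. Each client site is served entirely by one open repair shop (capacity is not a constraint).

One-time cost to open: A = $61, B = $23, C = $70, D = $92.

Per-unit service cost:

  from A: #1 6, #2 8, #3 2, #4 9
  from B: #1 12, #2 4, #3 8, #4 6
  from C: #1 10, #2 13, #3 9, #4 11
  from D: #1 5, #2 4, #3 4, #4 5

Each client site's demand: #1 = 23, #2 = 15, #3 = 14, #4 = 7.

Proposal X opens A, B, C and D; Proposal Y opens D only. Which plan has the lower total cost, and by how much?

Proposal X: {A, B, C, D}: #1→D 5·23=115, #2→B 4·15=60, #3→A 2·14=28, #4→D 5·7=35. Service 238; fixed 246; total 484.
Proposal Y: {D}: #1→D 5·23=115, #2→D 4·15=60, #3→D 4·14=56, #4→D 5·7=35. Service 266; fixed 92; total 358.
Difference: |484 − 358| = 126.

Proposal Y is cheaper by 126.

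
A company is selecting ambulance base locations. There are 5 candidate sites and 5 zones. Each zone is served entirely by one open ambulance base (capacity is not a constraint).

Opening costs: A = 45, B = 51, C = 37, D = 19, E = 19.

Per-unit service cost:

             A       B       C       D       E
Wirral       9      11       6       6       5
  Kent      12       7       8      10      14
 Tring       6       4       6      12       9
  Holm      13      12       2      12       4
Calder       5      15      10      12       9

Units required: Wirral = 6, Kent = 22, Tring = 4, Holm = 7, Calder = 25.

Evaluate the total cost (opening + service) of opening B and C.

Each zone is assigned to its cheapest site among the open ones.
{B, C}: Wirral→C 6·6=36, Kent→B 7·22=154, Tring→B 4·4=16, Holm→C 2·7=14, Calder→C 10·25=250. Service 470; fixed 88; total 558.

Total cost: 558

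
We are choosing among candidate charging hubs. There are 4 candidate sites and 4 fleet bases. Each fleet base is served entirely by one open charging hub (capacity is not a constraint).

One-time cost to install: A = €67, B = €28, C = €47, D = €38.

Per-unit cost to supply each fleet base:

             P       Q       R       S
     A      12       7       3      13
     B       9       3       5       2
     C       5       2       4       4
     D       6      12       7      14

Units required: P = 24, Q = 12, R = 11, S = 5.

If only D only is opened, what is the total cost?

Total cost: 473

Each fleet base is assigned to its cheapest site among the open ones.
{D}: P→D 6·24=144, Q→D 12·12=144, R→D 7·11=77, S→D 14·5=70. Service 435; fixed 38; total 473.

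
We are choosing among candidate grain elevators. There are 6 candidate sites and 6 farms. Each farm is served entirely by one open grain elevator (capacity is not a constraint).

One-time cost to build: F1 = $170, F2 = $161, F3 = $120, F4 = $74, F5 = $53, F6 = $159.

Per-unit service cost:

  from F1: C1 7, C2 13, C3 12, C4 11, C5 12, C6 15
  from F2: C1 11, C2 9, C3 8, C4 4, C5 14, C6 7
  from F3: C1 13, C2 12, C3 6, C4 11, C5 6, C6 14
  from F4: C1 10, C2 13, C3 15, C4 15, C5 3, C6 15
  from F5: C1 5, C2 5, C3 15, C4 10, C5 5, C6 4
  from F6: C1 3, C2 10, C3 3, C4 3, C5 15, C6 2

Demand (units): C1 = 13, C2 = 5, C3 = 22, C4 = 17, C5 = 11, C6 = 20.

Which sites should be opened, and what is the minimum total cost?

For any fixed open set, each farm goes to its cheapest open site; total = fixed + service.
{F5, F6}: C1→F6 3·13=39, C2→F5 5·5=25, C3→F6 3·22=66, C4→F6 3·17=51, C5→F5 5·11=55, C6→F6 2·20=40. Service 276; fixed 212; total 488.
{F4, F6}: service 279 + fixed 233 = 512
{F4, F5, F6}: C1→F6 3·13=39, C2→F5 5·5=25, C3→F6 3·22=66, C4→F6 3·17=51, C5→F4 3·11=33, C6→F6 2·20=40. Service 254; fixed 286; total 540.
{F1, F2, F3, F4, F5, F6}: service 254 + fixed 737 = 991
No other subset beats 488.

Open F5 and F6; minimum total cost 488.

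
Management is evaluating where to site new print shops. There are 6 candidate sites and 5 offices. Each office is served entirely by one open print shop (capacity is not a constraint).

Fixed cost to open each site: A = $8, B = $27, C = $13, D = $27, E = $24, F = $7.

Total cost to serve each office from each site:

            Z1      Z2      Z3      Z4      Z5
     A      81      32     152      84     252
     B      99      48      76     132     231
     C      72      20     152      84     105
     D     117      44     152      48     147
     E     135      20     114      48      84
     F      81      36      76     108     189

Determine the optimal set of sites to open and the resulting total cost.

Open E and F; minimum total cost 340.

For any fixed open set, each office goes to its cheapest open site; total = fixed + service.
{E, F}: Z1→F 81, Z2→E 20, Z3→F 76, Z4→E 48, Z5→E 84. Service 309; fixed 31; total 340.
{C, E, F}: Z1→C 72, Z2→C 20, Z3→F 76, Z4→E 48, Z5→E 84. Service 300; fixed 44; total 344.
{A, E, F}: Z1→A 81, Z2→E 20, Z3→F 76, Z4→E 48, Z5→E 84. Service 309; fixed 39; total 348.
{A, B, C, D, E, F}: Z1→C 72, Z2→C 20, Z3→B 76, Z4→D 48, Z5→E 84. Service 300; fixed 106; total 406.
No other subset beats 340.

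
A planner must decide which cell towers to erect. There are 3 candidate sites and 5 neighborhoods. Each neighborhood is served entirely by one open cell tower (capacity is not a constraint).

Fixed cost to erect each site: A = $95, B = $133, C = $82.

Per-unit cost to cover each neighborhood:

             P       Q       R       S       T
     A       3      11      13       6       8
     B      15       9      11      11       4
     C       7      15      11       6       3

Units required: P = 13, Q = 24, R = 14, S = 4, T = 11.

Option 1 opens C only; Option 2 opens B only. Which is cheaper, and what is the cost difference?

Option 1: {C}: P→C 7·13=91, Q→C 15·24=360, R→C 11·14=154, S→C 6·4=24, T→C 3·11=33. Service 662; fixed 82; total 744.
Option 2: {B}: P→B 15·13=195, Q→B 9·24=216, R→B 11·14=154, S→B 11·4=44, T→B 4·11=44. Service 653; fixed 133; total 786.
Difference: |744 − 786| = 42.

Option 1 is cheaper by 42.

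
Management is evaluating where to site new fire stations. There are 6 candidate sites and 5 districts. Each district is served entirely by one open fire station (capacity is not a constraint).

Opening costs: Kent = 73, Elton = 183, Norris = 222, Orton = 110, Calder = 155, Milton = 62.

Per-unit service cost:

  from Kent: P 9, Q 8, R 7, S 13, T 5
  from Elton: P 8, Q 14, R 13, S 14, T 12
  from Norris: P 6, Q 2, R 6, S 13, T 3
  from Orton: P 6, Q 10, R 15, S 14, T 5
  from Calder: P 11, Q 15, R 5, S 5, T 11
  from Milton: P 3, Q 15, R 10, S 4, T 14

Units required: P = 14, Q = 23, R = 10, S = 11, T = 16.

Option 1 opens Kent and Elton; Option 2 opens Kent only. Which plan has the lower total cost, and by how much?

Option 1: {Kent, Elton}: P→Elton 8·14=112, Q→Kent 8·23=184, R→Kent 7·10=70, S→Kent 13·11=143, T→Kent 5·16=80. Service 589; fixed 256; total 845.
Option 2: {Kent}: P→Kent 9·14=126, Q→Kent 8·23=184, R→Kent 7·10=70, S→Kent 13·11=143, T→Kent 5·16=80. Service 603; fixed 73; total 676.
Difference: |845 − 676| = 169.

Option 2 is cheaper by 169.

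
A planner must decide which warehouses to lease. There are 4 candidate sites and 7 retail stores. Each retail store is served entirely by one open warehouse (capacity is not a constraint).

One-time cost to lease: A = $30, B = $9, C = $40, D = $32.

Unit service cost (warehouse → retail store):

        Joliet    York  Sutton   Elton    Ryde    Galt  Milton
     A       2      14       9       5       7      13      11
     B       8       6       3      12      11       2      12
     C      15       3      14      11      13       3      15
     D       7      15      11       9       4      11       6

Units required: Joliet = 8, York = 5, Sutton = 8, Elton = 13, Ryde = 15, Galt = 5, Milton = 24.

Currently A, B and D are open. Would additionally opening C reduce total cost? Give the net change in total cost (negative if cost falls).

No — net change +25 (cost rises by 25).

Current service cost with {A, B, D}: 349.
Adding C: each retail store re-picks its cheapest; new service cost 334, saving 15.
Extra fixed cost: 40. Net change = 40 − 15 = 25.
(Totals: 420 → 445.)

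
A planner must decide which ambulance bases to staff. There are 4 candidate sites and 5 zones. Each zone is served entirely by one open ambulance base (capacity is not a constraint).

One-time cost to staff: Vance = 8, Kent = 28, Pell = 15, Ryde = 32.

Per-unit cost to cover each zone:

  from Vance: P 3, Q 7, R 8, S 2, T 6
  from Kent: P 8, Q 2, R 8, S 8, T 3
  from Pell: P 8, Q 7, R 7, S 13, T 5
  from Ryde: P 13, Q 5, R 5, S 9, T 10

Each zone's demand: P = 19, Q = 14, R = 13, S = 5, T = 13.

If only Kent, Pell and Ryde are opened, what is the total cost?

Total cost: 399

Each zone is assigned to its cheapest site among the open ones.
{Kent, Pell, Ryde}: P→Kent 8·19=152, Q→Kent 2·14=28, R→Ryde 5·13=65, S→Kent 8·5=40, T→Kent 3·13=39. Service 324; fixed 75; total 399.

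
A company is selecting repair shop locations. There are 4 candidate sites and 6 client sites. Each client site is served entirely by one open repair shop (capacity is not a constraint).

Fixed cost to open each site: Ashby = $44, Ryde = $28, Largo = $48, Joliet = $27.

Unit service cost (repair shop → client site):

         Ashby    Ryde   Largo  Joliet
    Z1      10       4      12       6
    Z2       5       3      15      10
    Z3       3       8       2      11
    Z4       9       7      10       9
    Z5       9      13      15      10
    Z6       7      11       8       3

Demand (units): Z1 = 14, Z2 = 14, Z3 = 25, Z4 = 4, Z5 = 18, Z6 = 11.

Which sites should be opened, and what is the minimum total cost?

Open Ryde, Largo and Joliet; minimum total cost 492.

For any fixed open set, each client site goes to its cheapest open site; total = fixed + service.
{Ryde, Largo, Joliet}: Z1→Ryde 4·14=56, Z2→Ryde 3·14=42, Z3→Largo 2·25=50, Z4→Ryde 7·4=28, Z5→Joliet 10·18=180, Z6→Joliet 3·11=33. Service 389; fixed 103; total 492.
{Ashby, Ryde, Joliet}: service 396 + fixed 99 = 495
{Ashby, Ryde}: service 440 + fixed 72 = 512
{Ashby, Ryde, Largo, Joliet}: service 371 + fixed 147 = 518
No other subset beats 492.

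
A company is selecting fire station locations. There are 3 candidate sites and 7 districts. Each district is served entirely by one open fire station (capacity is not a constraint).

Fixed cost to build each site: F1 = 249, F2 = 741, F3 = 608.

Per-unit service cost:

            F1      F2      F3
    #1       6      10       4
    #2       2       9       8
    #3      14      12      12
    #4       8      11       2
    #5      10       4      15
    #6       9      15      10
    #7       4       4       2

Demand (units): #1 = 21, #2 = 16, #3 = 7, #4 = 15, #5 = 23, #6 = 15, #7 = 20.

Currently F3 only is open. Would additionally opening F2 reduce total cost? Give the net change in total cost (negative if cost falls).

Current service cost with {F3}: 861.
Adding F2: each district re-picks its cheapest; new service cost 608, saving 253.
Extra fixed cost: 741. Net change = 741 − 253 = 488.
(Totals: 1469 → 1957.)

No — net change +488 (cost rises by 488).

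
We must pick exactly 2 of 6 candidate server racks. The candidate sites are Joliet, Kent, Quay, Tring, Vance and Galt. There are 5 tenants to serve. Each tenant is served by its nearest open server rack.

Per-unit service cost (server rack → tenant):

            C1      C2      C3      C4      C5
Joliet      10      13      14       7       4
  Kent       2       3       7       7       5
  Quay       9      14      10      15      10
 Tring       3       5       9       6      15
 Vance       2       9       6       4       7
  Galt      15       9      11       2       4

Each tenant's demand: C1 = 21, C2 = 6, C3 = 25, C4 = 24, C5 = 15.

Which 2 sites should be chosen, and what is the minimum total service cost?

Choose Kent and Galt; total service cost 343.

With exactly 2 open, each tenant uses its cheapest among the chosen.
{Kent, Galt}: C1→Kent 2·21=42, C2→Kent 3·6=18, C3→Kent 7·25=175, C4→Galt 2·24=48, C5→Galt 4·15=60. Service cost 343.
{Vance, Galt}: service cost 354
{Kent, Vance}: service cost 381
Among all 15 size-2 choices, {Kent, Galt} is lowest.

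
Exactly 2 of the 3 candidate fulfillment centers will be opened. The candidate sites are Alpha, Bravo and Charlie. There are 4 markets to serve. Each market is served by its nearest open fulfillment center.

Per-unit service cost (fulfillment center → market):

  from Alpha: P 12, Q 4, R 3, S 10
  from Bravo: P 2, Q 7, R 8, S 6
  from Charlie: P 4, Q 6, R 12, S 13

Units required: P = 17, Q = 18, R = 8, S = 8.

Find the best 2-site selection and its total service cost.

With exactly 2 open, each market uses its cheapest among the chosen.
{Alpha, Bravo}: P→Bravo 2·17=34, Q→Alpha 4·18=72, R→Alpha 3·8=24, S→Bravo 6·8=48. Service cost 178.
{Alpha, Charlie}: service cost 244
{Bravo, Charlie}: service cost 254
Among all 3 size-2 choices, {Alpha, Bravo} is lowest.

Choose Alpha and Bravo; total service cost 178.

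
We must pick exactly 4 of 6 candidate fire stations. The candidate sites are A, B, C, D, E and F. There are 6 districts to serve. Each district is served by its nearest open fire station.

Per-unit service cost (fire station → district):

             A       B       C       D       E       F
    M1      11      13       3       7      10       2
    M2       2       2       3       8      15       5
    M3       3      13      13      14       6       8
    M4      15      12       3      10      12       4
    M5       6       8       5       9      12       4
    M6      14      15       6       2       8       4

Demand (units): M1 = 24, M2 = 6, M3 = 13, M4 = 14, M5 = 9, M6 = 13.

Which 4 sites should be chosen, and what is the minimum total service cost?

With exactly 4 open, each district uses its cheapest among the chosen.
{A, C, D, F}: M1→F 2·24=48, M2→A 2·6=12, M3→A 3·13=39, M4→C 3·14=42, M5→F 4·9=36, M6→D 2·13=26. Service cost 203.
{A, B, D, F}: service cost 217
{A, D, E, F}: service cost 217
Among all 15 size-4 choices, {A, C, D, F} is lowest.

Choose A, C, D and F; total service cost 203.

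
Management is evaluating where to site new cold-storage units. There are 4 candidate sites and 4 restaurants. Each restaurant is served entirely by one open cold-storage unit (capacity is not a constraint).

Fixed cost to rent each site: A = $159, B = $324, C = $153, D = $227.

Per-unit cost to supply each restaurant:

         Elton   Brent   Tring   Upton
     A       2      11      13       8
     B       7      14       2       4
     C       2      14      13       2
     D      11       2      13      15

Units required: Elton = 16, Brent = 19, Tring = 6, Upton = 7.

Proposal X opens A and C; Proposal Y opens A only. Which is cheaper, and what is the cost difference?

Proposal Y is cheaper by 111.

Proposal X: {A, C}: Elton→A 2·16=32, Brent→A 11·19=209, Tring→A 13·6=78, Upton→C 2·7=14. Service 333; fixed 312; total 645.
Proposal Y: {A}: Elton→A 2·16=32, Brent→A 11·19=209, Tring→A 13·6=78, Upton→A 8·7=56. Service 375; fixed 159; total 534.
Difference: |645 − 534| = 111.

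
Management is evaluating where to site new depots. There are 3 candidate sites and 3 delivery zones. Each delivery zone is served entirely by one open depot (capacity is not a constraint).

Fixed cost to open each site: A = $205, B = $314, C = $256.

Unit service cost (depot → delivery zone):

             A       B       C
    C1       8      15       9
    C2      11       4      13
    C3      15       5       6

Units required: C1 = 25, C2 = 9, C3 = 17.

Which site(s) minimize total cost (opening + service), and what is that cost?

For any fixed open set, each delivery zone goes to its cheapest open site; total = fixed + service.
{C}: C1→C 9·25=225, C2→C 13·9=117, C3→C 6·17=102. Service 444; fixed 256; total 700.
{A}: C1→A 8·25=200, C2→A 11·9=99, C3→A 15·17=255. Service 554; fixed 205; total 759.
{B}: C1→B 15·25=375, C2→B 4·9=36, C3→B 5·17=85. Service 496; fixed 314; total 810.
{A, B, C}: C1→A 8·25=200, C2→B 4·9=36, C3→B 5·17=85. Service 321; fixed 775; total 1096.
No other subset beats 700.

Open C only; minimum total cost 700.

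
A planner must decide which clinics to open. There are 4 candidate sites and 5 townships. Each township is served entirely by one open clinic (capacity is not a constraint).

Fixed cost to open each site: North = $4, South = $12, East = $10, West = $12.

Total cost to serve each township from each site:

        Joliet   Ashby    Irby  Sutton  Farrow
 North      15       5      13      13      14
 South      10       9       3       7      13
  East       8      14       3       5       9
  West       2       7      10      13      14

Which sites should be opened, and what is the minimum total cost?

Open North and East; minimum total cost 44.

For any fixed open set, each township goes to its cheapest open site; total = fixed + service.
{North, East}: Joliet→East 8, Ashby→North 5, Irby→East 3, Sutton→East 5, Farrow→East 9. Service 30; fixed 14; total 44.
{East, West}: service 26 + fixed 22 = 48
{East}: Joliet→East 8, Ashby→East 14, Irby→East 3, Sutton→East 5, Farrow→East 9. Service 39; fixed 10; total 49.
{North, South, East, West}: service 24 + fixed 38 = 62
No other subset beats 44.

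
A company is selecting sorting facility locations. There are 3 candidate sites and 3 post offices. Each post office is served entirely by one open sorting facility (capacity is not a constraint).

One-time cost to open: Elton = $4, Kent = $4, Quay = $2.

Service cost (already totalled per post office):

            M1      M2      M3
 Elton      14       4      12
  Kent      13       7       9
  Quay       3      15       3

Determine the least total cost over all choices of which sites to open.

Minimum total cost: 16

For any fixed open set, each post office goes to its cheapest open site; total = fixed + service.
{Elton, Quay}: M1→Quay 3, M2→Elton 4, M3→Quay 3. Service 10; fixed 6; total 16.
{Kent, Quay}: M1→Quay 3, M2→Kent 7, M3→Quay 3. Service 13; fixed 6; total 19.
{Elton, Kent, Quay}: M1→Quay 3, M2→Elton 4, M3→Quay 3. Service 10; fixed 10; total 20.
{Quay}: M1→Quay 3, M2→Quay 15, M3→Quay 3. Service 21; fixed 2; total 23.
No other subset beats 16.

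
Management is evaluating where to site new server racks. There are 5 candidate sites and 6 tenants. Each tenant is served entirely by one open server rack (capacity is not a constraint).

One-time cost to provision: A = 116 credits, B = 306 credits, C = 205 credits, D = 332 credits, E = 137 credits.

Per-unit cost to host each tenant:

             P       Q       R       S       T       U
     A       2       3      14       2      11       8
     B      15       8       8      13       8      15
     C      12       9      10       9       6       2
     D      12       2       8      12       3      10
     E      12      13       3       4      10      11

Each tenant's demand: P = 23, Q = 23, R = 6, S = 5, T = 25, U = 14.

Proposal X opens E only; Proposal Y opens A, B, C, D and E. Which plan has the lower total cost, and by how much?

Proposal X: {E}: P→E 12·23=276, Q→E 13·23=299, R→E 3·6=18, S→E 4·5=20, T→E 10·25=250, U→E 11·14=154. Service 1017; fixed 137; total 1154.
Proposal Y: {A, B, C, D, E}: P→A 2·23=46, Q→D 2·23=46, R→E 3·6=18, S→A 2·5=10, T→D 3·25=75, U→C 2·14=28. Service 223; fixed 1096; total 1319.
Difference: |1154 − 1319| = 165.

Proposal X is cheaper by 165.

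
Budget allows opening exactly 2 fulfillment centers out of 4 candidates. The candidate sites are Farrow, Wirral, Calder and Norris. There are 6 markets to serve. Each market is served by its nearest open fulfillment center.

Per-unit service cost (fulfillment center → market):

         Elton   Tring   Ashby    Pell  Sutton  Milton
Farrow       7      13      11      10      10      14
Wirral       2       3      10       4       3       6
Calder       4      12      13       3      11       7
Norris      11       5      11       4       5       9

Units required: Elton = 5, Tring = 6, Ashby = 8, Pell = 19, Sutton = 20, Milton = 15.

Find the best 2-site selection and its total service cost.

Choose Wirral and Calder; total service cost 315.

With exactly 2 open, each market uses its cheapest among the chosen.
{Wirral, Calder}: Elton→Wirral 2·5=10, Tring→Wirral 3·6=18, Ashby→Wirral 10·8=80, Pell→Calder 3·19=57, Sutton→Wirral 3·20=60, Milton→Wirral 6·15=90. Service cost 315.
{Farrow, Wirral}: service cost 334
{Wirral, Norris}: service cost 334
Among all 6 size-2 choices, {Wirral, Calder} is lowest.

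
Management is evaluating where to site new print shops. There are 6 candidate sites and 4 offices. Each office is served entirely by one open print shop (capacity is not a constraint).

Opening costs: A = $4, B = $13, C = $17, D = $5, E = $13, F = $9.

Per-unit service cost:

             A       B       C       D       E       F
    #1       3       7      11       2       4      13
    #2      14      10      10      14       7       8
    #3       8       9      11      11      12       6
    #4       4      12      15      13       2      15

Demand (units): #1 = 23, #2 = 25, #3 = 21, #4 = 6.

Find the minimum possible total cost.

For any fixed open set, each office goes to its cheapest open site; total = fixed + service.
{D, E, F}: #1→D 2·23=46, #2→E 7·25=175, #3→F 6·21=126, #4→E 2·6=12. Service 359; fixed 27; total 386.
{A, D, E, F}: #1→D 2·23=46, #2→E 7·25=175, #3→F 6·21=126, #4→E 2·6=12. Service 359; fixed 31; total 390.
{B, D, E, F}: service 359 + fixed 40 = 399
{A, B, C, D, E, F}: #1→D 2·23=46, #2→E 7·25=175, #3→F 6·21=126, #4→E 2·6=12. Service 359; fixed 61; total 420.
No other subset beats 386.

Minimum total cost: 386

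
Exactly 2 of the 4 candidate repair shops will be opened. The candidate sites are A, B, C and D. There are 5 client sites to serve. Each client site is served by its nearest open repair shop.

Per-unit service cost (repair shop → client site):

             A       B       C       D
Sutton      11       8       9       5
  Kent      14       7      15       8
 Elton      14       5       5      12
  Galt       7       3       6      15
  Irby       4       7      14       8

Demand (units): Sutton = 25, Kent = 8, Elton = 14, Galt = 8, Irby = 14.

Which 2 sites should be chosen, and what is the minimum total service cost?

Choose B and D; total service cost 373.

With exactly 2 open, each client site uses its cheapest among the chosen.
{B, D}: Sutton→D 5·25=125, Kent→B 7·8=56, Elton→B 5·14=70, Galt→B 3·8=24, Irby→B 7·14=98. Service cost 373.
{A, B}: service cost 406
{C, D}: service cost 419
Among all 6 size-2 choices, {B, D} is lowest.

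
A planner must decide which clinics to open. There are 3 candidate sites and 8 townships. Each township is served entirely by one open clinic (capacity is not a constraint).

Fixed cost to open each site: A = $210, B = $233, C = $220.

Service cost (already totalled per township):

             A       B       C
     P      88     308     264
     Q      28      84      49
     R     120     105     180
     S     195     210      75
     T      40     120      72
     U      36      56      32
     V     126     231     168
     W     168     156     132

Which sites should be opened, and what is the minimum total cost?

Open A only; minimum total cost 1011.

For any fixed open set, each township goes to its cheapest open site; total = fixed + service.
{A}: P→A 88, Q→A 28, R→A 120, S→A 195, T→A 40, U→A 36, V→A 126, W→A 168. Service 801; fixed 210; total 1011.
{A, C}: service 641 + fixed 430 = 1071
{C}: service 972 + fixed 220 = 1192
{A, B, C}: P→A 88, Q→A 28, R→B 105, S→C 75, T→A 40, U→C 32, V→A 126, W→C 132. Service 626; fixed 663; total 1289.
No other subset beats 1011.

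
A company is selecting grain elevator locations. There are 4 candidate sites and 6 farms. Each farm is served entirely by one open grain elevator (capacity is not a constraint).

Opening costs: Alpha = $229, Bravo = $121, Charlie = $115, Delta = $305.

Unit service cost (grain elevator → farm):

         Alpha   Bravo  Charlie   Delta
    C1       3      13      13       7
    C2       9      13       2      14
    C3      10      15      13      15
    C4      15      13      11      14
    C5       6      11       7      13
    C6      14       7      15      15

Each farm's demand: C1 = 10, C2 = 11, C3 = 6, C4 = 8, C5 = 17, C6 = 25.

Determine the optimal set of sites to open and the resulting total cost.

For any fixed open set, each farm goes to its cheapest open site; total = fixed + service.
{Bravo, Charlie}: C1→Bravo 13·10=130, C2→Charlie 2·11=22, C3→Charlie 13·6=78, C4→Charlie 11·8=88, C5→Charlie 7·17=119, C6→Bravo 7·25=175. Service 612; fixed 236; total 848.
{Alpha, Bravo}: C1→Alpha 3·10=30, C2→Alpha 9·11=99, C3→Alpha 10·6=60, C4→Bravo 13·8=104, C5→Alpha 6·17=102, C6→Bravo 7·25=175. Service 570; fixed 350; total 920.
{Charlie}: service 812 + fixed 115 = 927
{Alpha, Bravo, Charlie, Delta}: service 477 + fixed 770 = 1247
No other subset beats 848.

Open Bravo and Charlie; minimum total cost 848.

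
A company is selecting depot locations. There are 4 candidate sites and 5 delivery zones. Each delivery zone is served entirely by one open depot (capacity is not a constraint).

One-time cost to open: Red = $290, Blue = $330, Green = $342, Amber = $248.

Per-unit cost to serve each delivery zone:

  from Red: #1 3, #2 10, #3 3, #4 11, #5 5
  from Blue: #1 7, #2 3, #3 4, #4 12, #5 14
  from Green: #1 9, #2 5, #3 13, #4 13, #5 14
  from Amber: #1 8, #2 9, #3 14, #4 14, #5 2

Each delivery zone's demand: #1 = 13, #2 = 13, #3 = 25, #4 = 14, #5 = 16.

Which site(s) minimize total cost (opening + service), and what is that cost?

For any fixed open set, each delivery zone goes to its cheapest open site; total = fixed + service.
{Red}: #1→Red 3·13=39, #2→Red 10·13=130, #3→Red 3·25=75, #4→Red 11·14=154, #5→Red 5·16=80. Service 478; fixed 290; total 768.
{Blue}: #1→Blue 7·13=91, #2→Blue 3·13=39, #3→Blue 4·25=100, #4→Blue 12·14=168, #5→Blue 14·16=224. Service 622; fixed 330; total 952.
{Red, Amber}: #1→Red 3·13=39, #2→Amber 9·13=117, #3→Red 3·25=75, #4→Red 11·14=154, #5→Amber 2·16=32. Service 417; fixed 538; total 955.
{Red, Blue, Green, Amber}: service 339 + fixed 1210 = 1549
No other subset beats 768.

Open Red only; minimum total cost 768.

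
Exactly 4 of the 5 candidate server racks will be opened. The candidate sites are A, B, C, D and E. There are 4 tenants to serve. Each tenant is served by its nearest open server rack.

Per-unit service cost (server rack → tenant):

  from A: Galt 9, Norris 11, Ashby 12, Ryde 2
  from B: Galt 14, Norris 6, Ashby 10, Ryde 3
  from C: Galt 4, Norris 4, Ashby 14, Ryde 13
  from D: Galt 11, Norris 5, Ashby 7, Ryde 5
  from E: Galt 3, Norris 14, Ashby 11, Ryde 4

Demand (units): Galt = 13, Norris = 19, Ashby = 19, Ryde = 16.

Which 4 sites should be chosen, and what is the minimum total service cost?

With exactly 4 open, each tenant uses its cheapest among the chosen.
{A, C, D, E}: Galt→E 3·13=39, Norris→C 4·19=76, Ashby→D 7·19=133, Ryde→A 2·16=32. Service cost 280.
{A, B, C, D}: service cost 293
{B, C, D, E}: service cost 296
Among all 5 size-4 choices, {A, C, D, E} is lowest.

Choose A, C, D and E; total service cost 280.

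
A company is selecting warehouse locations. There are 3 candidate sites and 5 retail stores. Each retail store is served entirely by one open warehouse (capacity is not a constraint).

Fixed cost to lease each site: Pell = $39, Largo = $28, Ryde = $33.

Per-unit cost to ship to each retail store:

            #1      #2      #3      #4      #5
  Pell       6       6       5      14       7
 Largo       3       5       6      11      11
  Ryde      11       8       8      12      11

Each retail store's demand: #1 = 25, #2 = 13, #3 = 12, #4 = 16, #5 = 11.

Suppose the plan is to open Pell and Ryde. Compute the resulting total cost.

Each retail store is assigned to its cheapest site among the open ones.
{Pell, Ryde}: #1→Pell 6·25=150, #2→Pell 6·13=78, #3→Pell 5·12=60, #4→Ryde 12·16=192, #5→Pell 7·11=77. Service 557; fixed 72; total 629.

Total cost: 629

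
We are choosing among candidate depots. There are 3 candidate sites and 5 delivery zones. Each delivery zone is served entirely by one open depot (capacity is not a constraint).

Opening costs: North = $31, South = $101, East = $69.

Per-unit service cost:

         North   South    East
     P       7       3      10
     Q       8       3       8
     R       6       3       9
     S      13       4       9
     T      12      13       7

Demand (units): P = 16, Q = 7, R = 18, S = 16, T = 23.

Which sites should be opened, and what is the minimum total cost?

Open South and East; minimum total cost 518.

For any fixed open set, each delivery zone goes to its cheapest open site; total = fixed + service.
{South, East}: P→South 3·16=48, Q→South 3·7=21, R→South 3·18=54, S→South 4·16=64, T→East 7·23=161. Service 348; fixed 170; total 518.
{North, South, East}: service 348 + fixed 201 = 549
{South}: service 486 + fixed 101 = 587
{North}: P→North 7·16=112, Q→North 8·7=56, R→North 6·18=108, S→North 13·16=208, T→North 12·23=276. Service 760; fixed 31; total 791.
(All 7 nonempty subsets were checked; South and East is lowest.)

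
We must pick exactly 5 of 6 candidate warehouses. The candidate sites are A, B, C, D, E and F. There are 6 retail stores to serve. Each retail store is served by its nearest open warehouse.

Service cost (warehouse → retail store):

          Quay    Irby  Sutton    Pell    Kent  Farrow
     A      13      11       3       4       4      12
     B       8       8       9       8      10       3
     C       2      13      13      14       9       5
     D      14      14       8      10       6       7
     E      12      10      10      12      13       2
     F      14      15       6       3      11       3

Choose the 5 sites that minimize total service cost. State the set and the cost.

Choose A, B, C, E and F; total service cost 22.

With exactly 5 open, each retail store uses its cheapest among the chosen.
{A, B, C, E, F}: Quay→C 2, Irby→B 8, Sutton→A 3, Pell→F 3, Kent→A 4, Farrow→E 2. Service cost 22.
{A, B, C, D, E}: service cost 23
{A, B, C, D, F}: service cost 23
Among all 6 size-5 choices, {A, B, C, E, F} is lowest.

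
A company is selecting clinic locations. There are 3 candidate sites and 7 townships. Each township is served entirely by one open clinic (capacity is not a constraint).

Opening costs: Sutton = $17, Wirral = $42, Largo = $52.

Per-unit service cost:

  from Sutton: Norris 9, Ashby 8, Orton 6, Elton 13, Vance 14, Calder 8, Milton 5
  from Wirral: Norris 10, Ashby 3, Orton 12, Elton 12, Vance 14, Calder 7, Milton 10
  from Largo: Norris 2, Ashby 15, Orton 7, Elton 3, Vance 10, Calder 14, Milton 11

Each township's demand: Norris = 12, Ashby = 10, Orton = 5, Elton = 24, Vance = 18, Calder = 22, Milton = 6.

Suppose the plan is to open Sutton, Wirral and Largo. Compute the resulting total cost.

Total cost: 631

Each township is assigned to its cheapest site among the open ones.
{Sutton, Wirral, Largo}: Norris→Largo 2·12=24, Ashby→Wirral 3·10=30, Orton→Sutton 6·5=30, Elton→Largo 3·24=72, Vance→Largo 10·18=180, Calder→Wirral 7·22=154, Milton→Sutton 5·6=30. Service 520; fixed 111; total 631.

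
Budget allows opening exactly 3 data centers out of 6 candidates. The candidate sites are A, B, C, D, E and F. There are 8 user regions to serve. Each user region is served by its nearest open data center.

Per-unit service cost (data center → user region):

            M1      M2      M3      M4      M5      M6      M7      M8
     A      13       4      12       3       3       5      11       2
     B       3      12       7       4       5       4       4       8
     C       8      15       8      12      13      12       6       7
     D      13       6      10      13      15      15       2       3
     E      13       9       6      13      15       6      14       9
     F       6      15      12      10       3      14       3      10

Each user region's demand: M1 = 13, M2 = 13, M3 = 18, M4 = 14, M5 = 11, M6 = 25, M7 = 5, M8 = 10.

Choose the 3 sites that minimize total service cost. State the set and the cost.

With exactly 3 open, each user region uses its cheapest among the chosen.
{A, B, E}: M1→B 3·13=39, M2→A 4·13=52, M3→E 6·18=108, M4→A 3·14=42, M5→A 3·11=33, M6→B 4·25=100, M7→B 4·5=20, M8→A 2·10=20. Service cost 414.
{A, B, D}: service cost 422
{A, B, F}: service cost 427
Among all 20 size-3 choices, {A, B, E} is lowest.

Choose A, B and E; total service cost 414.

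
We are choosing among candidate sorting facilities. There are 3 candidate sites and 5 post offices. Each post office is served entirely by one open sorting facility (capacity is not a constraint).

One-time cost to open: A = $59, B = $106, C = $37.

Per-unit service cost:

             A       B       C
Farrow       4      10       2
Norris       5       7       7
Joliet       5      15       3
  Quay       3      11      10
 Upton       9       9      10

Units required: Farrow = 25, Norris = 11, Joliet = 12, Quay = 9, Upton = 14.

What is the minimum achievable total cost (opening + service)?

Minimum total cost: 390

For any fixed open set, each post office goes to its cheapest open site; total = fixed + service.
{A, C}: Farrow→C 2·25=50, Norris→A 5·11=55, Joliet→C 3·12=36, Quay→A 3·9=27, Upton→A 9·14=126. Service 294; fixed 96; total 390.
{A}: service 368 + fixed 59 = 427
{C}: service 393 + fixed 37 = 430
{A, B, C}: service 294 + fixed 202 = 496
No other subset beats 390.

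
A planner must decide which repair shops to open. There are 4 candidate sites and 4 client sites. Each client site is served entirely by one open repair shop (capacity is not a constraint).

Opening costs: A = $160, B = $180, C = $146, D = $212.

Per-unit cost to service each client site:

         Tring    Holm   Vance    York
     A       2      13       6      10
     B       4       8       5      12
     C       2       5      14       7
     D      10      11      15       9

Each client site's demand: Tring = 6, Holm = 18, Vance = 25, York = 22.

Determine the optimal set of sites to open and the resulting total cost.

Open B and C; minimum total cost 707.

For any fixed open set, each client site goes to its cheapest open site; total = fixed + service.
{B, C}: Tring→C 2·6=12, Holm→C 5·18=90, Vance→B 5·25=125, York→C 7·22=154. Service 381; fixed 326; total 707.
{A, C}: service 406 + fixed 306 = 712
{B}: service 557 + fixed 180 = 737
{A, B, C, D}: service 381 + fixed 698 = 1079
No other subset beats 707.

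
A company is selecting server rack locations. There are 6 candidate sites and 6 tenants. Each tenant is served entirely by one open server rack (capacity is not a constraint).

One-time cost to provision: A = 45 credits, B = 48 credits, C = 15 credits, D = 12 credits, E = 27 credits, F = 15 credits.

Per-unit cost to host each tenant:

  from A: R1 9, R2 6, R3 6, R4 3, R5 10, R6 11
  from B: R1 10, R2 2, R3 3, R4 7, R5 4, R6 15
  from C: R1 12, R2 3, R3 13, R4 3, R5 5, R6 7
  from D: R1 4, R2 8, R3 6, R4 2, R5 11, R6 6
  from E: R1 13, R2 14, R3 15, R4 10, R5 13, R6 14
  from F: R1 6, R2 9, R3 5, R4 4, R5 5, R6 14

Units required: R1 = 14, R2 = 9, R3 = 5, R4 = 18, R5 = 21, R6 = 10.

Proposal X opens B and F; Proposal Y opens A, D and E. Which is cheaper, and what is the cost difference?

Proposal X: {B, F}: R1→F 6·14=84, R2→B 2·9=18, R3→B 3·5=15, R4→F 4·18=72, R5→B 4·21=84, R6→F 14·10=140. Service 413; fixed 63; total 476.
Proposal Y: {A, D, E}: R1→D 4·14=56, R2→A 6·9=54, R3→A 6·5=30, R4→D 2·18=36, R5→A 10·21=210, R6→D 6·10=60. Service 446; fixed 84; total 530.
Difference: |476 − 530| = 54.

Proposal X is cheaper by 54.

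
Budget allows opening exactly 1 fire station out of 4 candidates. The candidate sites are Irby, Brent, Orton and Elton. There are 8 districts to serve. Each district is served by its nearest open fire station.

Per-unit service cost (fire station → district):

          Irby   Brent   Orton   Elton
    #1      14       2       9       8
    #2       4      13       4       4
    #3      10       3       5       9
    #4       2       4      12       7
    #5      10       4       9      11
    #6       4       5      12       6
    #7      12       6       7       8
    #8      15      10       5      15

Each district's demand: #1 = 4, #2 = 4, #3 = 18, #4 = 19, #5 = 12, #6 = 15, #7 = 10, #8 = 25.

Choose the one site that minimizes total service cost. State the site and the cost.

With exactly 1 open, each district uses its cheapest among the chosen.
{Brent}: #1→Brent 2·4=8, #2→Brent 13·4=52, #3→Brent 3·18=54, #4→Brent 4·19=76, #5→Brent 4·12=48, #6→Brent 5·15=75, #7→Brent 6·10=60, #8→Brent 10·25=250. Service cost 623.
{Orton}: service cost 853
{Irby}: service cost 965
Among all 4 size-1 choices, {Brent} is lowest.

Choose Brent only; total service cost 623.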